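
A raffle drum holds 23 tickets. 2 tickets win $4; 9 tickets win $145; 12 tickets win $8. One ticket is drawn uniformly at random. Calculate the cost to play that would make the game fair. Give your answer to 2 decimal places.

$61.26

E[payout] = (2/23)·4 + (9/23)·145 + (12/23)·8 = 1409/23
Fair fee = E[payout] = 1409/23 ≈ $61.26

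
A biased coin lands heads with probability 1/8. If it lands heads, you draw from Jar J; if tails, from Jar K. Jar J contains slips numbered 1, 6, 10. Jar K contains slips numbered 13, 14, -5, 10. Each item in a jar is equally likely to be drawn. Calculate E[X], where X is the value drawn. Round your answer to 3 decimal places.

7.708

E[X | Jar J] = (1 + 6 + 10)/3 = 17/3
E[X | Jar K] = (13 + 14 − 5 + 10)/4 = 8
E[X] = (1/8)·17/3 + (7/8)·8 = 185/24 ≈ 7.708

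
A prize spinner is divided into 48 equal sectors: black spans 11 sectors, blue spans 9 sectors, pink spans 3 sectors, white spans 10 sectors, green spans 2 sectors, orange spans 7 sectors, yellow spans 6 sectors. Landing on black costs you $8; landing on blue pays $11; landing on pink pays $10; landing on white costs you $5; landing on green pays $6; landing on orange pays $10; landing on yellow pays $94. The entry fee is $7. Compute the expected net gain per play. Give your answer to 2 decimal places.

$6.27

E[payout] = (11/48)·(-8) + (9/48)·11 + (3/48)·10 + (10/48)·(-5) + (2/48)·6 + (7/48)·10 + (6/48)·94 = 637/48
Expected profit = 637/48 − 7 = 301/48 ≈ $6.27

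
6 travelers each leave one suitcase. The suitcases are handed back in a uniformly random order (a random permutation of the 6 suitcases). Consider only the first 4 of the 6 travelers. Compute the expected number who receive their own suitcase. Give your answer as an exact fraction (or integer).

2/3

Let Xᵢ = 1 if person i gets their own suitcase. For each i, P(Xᵢ=1) = 1/6.
By linearity of expectation, E[X₁+…+X_4] = 4·(1/6) = 2/3.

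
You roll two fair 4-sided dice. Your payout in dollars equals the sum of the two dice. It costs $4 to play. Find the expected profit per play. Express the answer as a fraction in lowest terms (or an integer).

Distribution of the sum of the two dice: 2 w.p. 1/16, 3 w.p. 1/8, 4 w.p. 3/16, 5 w.p. 1/4, 6 w.p. 3/16, 7 w.p. 1/8, …
E[payout] = (1/16)·2 + (1/8)·3 + (3/16)·4 + (1/4)·5 + (3/16)·6 + (1/8)·7 + (1/16)·8 = 5
Expected profit = 5 − 4 = 1

$1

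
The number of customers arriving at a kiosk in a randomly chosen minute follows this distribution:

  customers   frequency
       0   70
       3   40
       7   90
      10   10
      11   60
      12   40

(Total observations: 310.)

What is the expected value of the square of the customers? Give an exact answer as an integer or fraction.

Total = 310, so P(customers=0) = 70/310, etc.
E[X²] = (7/31)·0 + (4/31)·9 + (9/31)·49 + (1/31)·100 + (6/31)·121 + (4/31)·144
     = 1879/31

1879/31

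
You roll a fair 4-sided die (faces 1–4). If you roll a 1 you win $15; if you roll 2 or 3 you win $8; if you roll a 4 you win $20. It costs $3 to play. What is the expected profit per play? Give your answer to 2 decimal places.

$9.75

E[payout] = (1/2)·8 + (1/4)·15 + (1/4)·20 = 51/4
Expected profit = 51/4 − 3 = 39/4 ≈ $9.75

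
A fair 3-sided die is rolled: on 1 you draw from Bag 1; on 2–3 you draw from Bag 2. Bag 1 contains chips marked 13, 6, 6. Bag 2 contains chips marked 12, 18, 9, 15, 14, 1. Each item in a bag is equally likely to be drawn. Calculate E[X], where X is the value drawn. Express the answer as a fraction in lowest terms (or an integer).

94/9

E[X | Bag 1] = (13 + 6 + 6)/3 = 25/3
E[X | Bag 2] = (12 + 18 + 9 + 15 + 14 + 1)/6 = 23/2
E[X] = (1/3)·25/3 + (2/3)·23/2 = 94/9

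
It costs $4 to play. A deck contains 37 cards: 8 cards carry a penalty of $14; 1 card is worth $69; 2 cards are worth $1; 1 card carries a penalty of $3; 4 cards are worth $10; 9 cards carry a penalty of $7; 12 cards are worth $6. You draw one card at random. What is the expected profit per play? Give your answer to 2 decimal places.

E[payout] = (8/37)·(-14) + (1/37)·69 + (2/37)·1 + (1/37)·(-3) + (4/37)·10 + (9/37)·(-7) + (12/37)·6 = 5/37
Expected profit = 5/37 − 4 = -143/37 ≈ -$3.86

-$3.86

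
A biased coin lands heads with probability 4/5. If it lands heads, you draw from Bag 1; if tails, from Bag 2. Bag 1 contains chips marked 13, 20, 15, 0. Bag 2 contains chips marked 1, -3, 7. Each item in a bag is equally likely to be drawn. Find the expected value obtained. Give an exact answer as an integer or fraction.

E[X | Bag 1] = (13 + 20 + 15 + 0)/4 = 12
E[X | Bag 2] = (1 − 3 + 7)/3 = 5/3
E[X] = (4/5)·12 + (1/5)·5/3 = 149/15

149/15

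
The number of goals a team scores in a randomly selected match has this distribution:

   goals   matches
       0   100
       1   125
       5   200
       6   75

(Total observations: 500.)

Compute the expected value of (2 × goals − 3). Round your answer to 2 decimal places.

3.30

Total = 500, so P(goals=0) = 100/500, etc.
E[2x-3] = (1/5)·(-3) + (1/4)·(-1) + (2/5)·7 + (3/20)·9
     = 33/10 ≈ 3.30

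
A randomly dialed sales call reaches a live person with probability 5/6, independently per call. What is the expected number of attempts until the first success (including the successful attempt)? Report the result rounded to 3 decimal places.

For a geometric distribution, E[trials] = 1/p = 1/(5/6) = 6/5.
≈ 1.200

1.200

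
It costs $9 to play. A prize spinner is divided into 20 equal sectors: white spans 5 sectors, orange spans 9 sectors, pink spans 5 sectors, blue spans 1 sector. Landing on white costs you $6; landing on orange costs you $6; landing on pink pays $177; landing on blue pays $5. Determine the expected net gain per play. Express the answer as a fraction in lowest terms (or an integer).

E[payout] = (5/20)·(-6) + (9/20)·(-6) + (5/20)·177 + (1/20)·5 = 403/10
Expected profit = 403/10 − 9 = 313/10

313/10 dollars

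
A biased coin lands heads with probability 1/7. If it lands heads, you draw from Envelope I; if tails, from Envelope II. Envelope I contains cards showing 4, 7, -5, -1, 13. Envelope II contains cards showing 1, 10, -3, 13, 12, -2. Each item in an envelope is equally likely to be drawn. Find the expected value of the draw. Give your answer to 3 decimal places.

4.943

E[X | Envelope I] = (4 + 7 − 5 − 1 + 13)/5 = 18/5
E[X | Envelope II] = (1 + 10 − 3 + 13 + 12 − 2)/6 = 31/6
E[X] = (1/7)·18/5 + (6/7)·31/6 = 173/35 ≈ 4.943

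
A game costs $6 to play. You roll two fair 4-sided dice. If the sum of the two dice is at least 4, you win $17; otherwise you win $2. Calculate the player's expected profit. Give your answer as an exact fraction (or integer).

131/16 dollars

E[payout] = (3/16)·2 + (13/16)·17 = 227/16
Expected profit = 227/16 − 6 = 131/16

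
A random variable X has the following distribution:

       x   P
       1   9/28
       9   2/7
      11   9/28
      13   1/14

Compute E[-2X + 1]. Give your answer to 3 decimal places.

-13.714

E[-2x+1] = (9/28)·(-1) + (2/7)·(-17) + (9/28)·(-21) + (1/14)·(-25)
     = -96/7 ≈ -13.714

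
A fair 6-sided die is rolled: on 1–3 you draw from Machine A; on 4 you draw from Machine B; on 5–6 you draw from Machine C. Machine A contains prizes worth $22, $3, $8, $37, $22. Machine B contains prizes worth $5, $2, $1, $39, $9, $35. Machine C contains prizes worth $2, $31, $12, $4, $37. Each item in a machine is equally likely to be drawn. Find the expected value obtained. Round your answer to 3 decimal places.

E[X | Machine A] = (22 + 3 + 8 + 37 + 22)/5 = 92/5
E[X | Machine B] = (5 + 2 + 1 + 39 + 9 + 35)/6 = 91/6
E[X | Machine C] = (2 + 31 + 12 + 4 + 37)/5 = 86/5
E[X] = (1/2)·92/5 + (1/6)·91/6 + (1/3)·86/5 = 3143/180 ≈ 17.461

$17.461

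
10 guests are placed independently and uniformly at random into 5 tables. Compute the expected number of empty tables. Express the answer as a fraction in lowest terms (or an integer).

Let Xⱼ=1 if table j is empty. P(Xⱼ=1) = ((5-1)/5)^10 = 1048576/9765625.
By linearity, E[#empty] = 5·1048576/9765625 = 1048576/1953125.

1048576/1953125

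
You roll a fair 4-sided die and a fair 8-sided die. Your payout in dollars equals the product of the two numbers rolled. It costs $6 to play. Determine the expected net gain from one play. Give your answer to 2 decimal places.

$5.25

Distribution of the product of the two numbers rolled: 1 w.p. 1/32, 2 w.p. 1/16, 3 w.p. 1/16, 4 w.p. 3/32, 5 w.p. 1/32, 6 w.p. 3/32, …
E[payout] = (1/32)·1 + (1/16)·2 + (1/16)·3 + (3/32)·4 + (1/32)·5 + (3/32)·6 + (1/32)·7 + (3/32)·8 + (1/32)·9 + (1/32)·10 + (3/32)·12 + (1/32)·14 + (1/32)·15 + (1/16)·16 + (1/32)·18 + (1/32)·20 + (1/32)·21 + (1/16)·24 + (1/32)·28 + (1/32)·32 = 45/4
Expected profit = 45/4 − 6 = 21/4 ≈ $5.25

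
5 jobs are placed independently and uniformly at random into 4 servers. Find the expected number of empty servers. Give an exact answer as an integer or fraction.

243/256

Let Xⱼ=1 if server j is empty. P(Xⱼ=1) = ((4-1)/4)^5 = 243/1024.
By linearity, E[#empty] = 4·243/1024 = 243/256.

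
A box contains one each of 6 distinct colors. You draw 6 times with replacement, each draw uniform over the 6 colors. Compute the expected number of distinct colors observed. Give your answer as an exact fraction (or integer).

Let Xⱼ=1 if type j appears at least once. P(Xⱼ=1) = 1 − ((6−1)/6)^6 = 31031/46656.
E[#distinct] = 6·31031/46656 = 31031/7776.

31031/7776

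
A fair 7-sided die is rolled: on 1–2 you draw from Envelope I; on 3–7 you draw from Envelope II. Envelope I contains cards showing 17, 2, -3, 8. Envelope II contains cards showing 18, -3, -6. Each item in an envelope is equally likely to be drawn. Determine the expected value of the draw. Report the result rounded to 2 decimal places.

3.86

E[X | Envelope I] = (17 + 2 − 3 + 8)/4 = 6
E[X | Envelope II] = (18 − 3 − 6)/3 = 3
E[X] = (2/7)·6 + (5/7)·3 = 27/7 ≈ 3.86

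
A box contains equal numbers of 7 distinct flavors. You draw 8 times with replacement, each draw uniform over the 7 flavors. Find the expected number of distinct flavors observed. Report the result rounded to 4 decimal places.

Let Xⱼ=1 if type j appears at least once. P(Xⱼ=1) = 1 − ((7−1)/7)^8 = 4085185/5764801.
E[#distinct] = 7·4085185/5764801 = 4085185/823543.
≈ 4.9605

4.9605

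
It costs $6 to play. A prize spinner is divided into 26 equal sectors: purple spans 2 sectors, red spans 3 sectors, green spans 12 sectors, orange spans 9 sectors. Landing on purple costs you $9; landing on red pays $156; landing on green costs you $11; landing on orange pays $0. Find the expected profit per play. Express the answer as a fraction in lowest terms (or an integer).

E[payout] = (2/26)·(-9) + (3/26)·156 + (12/26)·(-11) + (9/26)·0 = 159/13
Expected profit = 159/13 − 6 = 81/13

81/13 dollars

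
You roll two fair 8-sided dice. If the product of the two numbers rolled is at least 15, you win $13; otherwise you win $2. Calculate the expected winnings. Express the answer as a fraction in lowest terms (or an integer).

E[payout] = (29/64)·2 + (35/64)·13 = 513/64

513/64 dollars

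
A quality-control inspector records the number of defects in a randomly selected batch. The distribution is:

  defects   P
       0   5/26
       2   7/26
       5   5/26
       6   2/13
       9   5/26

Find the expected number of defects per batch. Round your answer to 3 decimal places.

E[X] = (5/26)·0 + (7/26)·2 + (5/26)·5 + (2/13)·6 + (5/26)·9
     = 54/13 ≈ 4.154

4.154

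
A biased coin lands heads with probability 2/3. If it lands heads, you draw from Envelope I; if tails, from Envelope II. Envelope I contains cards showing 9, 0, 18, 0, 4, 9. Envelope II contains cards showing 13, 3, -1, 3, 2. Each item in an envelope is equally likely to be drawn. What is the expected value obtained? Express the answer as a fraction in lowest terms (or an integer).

52/9

E[X | Envelope I] = (9 + 0 + 18 + 0 + 4 + 9)/6 = 20/3
E[X | Envelope II] = (13 + 3 − 1 + 3 + 2)/5 = 4
E[X] = (2/3)·20/3 + (1/3)·4 = 52/9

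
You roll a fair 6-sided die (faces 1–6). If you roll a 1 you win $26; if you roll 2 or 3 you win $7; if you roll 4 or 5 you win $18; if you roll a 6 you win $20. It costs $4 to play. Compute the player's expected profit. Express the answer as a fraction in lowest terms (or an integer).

E[payout] = (1/3)·7 + (1/3)·18 + (1/6)·20 + (1/6)·26 = 16
Expected profit = 16 − 4 = 12

$12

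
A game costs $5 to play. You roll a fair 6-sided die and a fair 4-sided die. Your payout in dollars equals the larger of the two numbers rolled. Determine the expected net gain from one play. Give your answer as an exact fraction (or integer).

Distribution of the larger of the two numbers rolled: 1 w.p. 1/24, 2 w.p. 1/8, 3 w.p. 5/24, 4 w.p. 7/24, 5 w.p. 1/6, 6 w.p. 1/6
E[payout] = (1/24)·1 + (1/8)·2 + (5/24)·3 + (7/24)·4 + (1/6)·5 + (1/6)·6 = 47/12
Expected profit = 47/12 − 5 = -13/12

-13/12 dollars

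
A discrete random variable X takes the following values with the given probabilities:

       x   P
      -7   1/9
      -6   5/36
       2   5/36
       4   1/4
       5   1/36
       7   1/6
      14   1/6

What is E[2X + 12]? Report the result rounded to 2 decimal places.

18.61

E[2x+12] = (1/9)·(-2) + (5/36)·0 + (5/36)·16 + (1/4)·20 + (1/36)·22 + (1/6)·26 + (1/6)·40
     = 335/18 ≈ 18.61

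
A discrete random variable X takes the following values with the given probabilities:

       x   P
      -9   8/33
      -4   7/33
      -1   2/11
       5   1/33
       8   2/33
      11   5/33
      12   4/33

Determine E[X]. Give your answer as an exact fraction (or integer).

E[X] = (8/33)·(-9) + (7/33)·(-4) + (2/11)·(-1) + (1/33)·5 + (2/33)·8 + (5/33)·11 + (4/33)·12
     = 6/11

6/11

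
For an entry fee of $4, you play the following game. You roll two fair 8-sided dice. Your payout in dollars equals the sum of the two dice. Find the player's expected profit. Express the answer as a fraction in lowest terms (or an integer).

Distribution of the sum of the two dice: 2 w.p. 1/64, 3 w.p. 1/32, 4 w.p. 3/64, 5 w.p. 1/16, 6 w.p. 5/64, 7 w.p. 3/32, …
E[payout] = (1/64)·2 + (1/32)·3 + (3/64)·4 + (1/16)·5 + (5/64)·6 + (3/32)·7 + (7/64)·8 + (1/8)·9 + (7/64)·10 + (3/32)·11 + (5/64)·12 + (1/16)·13 + (3/64)·14 + (1/32)·15 + (1/64)·16 = 9
Expected profit = 9 − 4 = 5

$5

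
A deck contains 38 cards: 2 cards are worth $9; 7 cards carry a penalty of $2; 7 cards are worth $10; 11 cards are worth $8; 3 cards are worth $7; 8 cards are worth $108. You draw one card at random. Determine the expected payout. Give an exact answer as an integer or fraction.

1047/38 dollars

E[payout] = (2/38)·9 + (7/38)·(-2) + (7/38)·10 + (11/38)·8 + (3/38)·7 + (8/38)·108 = 1047/38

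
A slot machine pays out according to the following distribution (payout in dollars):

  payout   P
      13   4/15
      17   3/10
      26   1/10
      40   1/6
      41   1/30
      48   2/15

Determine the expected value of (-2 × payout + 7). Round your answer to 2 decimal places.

E[-2x+7] = (4/15)·(-19) + (3/10)·(-27) + (1/10)·(-45) + (1/6)·(-73) + (1/30)·(-75) + (2/15)·(-89)
     = -221/5 ≈ -44.20

-44.20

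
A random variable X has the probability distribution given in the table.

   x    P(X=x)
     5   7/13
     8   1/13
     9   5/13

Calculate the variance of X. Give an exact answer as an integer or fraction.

E[X] = (7/13)·5 + (1/13)·8 + (5/13)·9 = 88/13
E[X²] = (7/13)·25 + (1/13)·64 + (5/13)·81 = 644/13
Var(X) = 644/13 − (88/13)² = 628/169

628/169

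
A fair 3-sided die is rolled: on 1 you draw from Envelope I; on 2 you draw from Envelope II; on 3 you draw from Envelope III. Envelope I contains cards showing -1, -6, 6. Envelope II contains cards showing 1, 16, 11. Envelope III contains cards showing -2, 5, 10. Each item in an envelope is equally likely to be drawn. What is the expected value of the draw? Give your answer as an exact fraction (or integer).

E[X | Envelope I] = (-1 − 6 + 6)/3 = -1/3
E[X | Envelope II] = (1 + 16 + 11)/3 = 28/3
E[X | Envelope III] = (-2 + 5 + 10)/3 = 13/3
E[X] = (1/3)·(-1/3) + (1/3)·28/3 + (1/3)·13/3 = 40/9

40/9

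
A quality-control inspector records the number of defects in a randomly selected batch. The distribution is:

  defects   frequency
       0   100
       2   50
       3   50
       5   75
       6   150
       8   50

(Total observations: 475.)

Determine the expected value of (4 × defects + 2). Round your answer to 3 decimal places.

Total = 475, so P(defects=0) = 100/475, etc.
E[4x+2] = (4/19)·2 + (2/19)·10 + (2/19)·14 + (3/19)·22 + (6/19)·26 + (2/19)·34
     = 346/19 ≈ 18.211

18.211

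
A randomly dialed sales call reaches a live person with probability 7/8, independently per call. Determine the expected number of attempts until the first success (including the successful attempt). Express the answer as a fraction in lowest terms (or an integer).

For a geometric distribution, E[trials] = 1/p = 1/(7/8) = 8/7.

8/7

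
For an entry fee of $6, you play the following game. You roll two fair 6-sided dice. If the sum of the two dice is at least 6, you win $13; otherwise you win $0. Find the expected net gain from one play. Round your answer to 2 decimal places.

$3.39

E[payout] = (5/18)·0 + (13/18)·13 = 169/18
Expected profit = 169/18 − 6 = 61/18 ≈ $3.39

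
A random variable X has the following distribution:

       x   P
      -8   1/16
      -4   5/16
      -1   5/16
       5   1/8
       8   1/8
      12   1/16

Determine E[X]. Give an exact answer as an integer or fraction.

5/16

E[X] = (1/16)·(-8) + (5/16)·(-4) + (5/16)·(-1) + (1/8)·5 + (1/8)·8 + (1/16)·12
     = 5/16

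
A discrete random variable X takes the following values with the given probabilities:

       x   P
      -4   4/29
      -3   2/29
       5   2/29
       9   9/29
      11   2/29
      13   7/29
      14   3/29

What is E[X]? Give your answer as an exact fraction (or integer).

224/29

E[X] = (4/29)·(-4) + (2/29)·(-3) + (2/29)·5 + (9/29)·9 + (2/29)·11 + (7/29)·13 + (3/29)·14
     = 224/29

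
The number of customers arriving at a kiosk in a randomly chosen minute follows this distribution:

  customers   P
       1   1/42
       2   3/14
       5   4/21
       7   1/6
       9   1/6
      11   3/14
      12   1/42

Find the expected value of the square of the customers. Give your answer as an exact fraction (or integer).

170/3

E[X²] = (1/42)·1 + (3/14)·4 + (4/21)·25 + (1/6)·49 + (1/6)·81 + (3/14)·121 + (1/42)·144
     = 170/3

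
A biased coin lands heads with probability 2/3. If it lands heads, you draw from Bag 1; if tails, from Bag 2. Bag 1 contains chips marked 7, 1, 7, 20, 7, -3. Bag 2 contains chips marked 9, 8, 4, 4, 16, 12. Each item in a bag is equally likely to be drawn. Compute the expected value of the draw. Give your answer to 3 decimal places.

7.278

E[X | Bag 1] = (7 + 1 + 7 + 20 + 7 − 3)/6 = 13/2
E[X | Bag 2] = (9 + 8 + 4 + 4 + 16 + 12)/6 = 53/6
E[X] = (2/3)·13/2 + (1/3)·53/6 = 131/18 ≈ 7.278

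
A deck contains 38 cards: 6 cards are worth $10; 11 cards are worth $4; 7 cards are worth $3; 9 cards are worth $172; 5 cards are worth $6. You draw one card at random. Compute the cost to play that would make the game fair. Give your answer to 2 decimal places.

$44.82

E[payout] = (6/38)·10 + (11/38)·4 + (7/38)·3 + (9/38)·172 + (5/38)·6 = 1703/38
Fair fee = E[payout] = 1703/38 ≈ $44.82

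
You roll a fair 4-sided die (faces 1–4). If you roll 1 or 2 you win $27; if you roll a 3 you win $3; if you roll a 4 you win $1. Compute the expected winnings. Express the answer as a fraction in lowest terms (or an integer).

29/2 dollars

E[payout] = (1/4)·1 + (1/4)·3 + (1/2)·27 = 29/2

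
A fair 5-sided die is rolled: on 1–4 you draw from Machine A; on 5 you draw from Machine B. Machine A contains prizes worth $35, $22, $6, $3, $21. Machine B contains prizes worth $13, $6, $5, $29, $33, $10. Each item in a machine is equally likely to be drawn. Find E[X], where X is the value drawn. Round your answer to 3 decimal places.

$17.120

E[X | Machine A] = (35 + 22 + 6 + 3 + 21)/5 = 87/5
E[X | Machine B] = (13 + 6 + 5 + 29 + 33 + 10)/6 = 16
E[X] = (4/5)·87/5 + (1/5)·16 = 428/25 ≈ 17.120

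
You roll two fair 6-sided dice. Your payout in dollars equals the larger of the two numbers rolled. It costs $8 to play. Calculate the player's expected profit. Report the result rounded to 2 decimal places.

-$3.53

Distribution of the larger of the two numbers rolled: 1 w.p. 1/36, 2 w.p. 1/12, 3 w.p. 5/36, 4 w.p. 7/36, 5 w.p. 1/4, 6 w.p. 11/36
E[payout] = (1/36)·1 + (1/12)·2 + (5/36)·3 + (7/36)·4 + (1/4)·5 + (11/36)·6 = 161/36
Expected profit = 161/36 − 8 = -127/36 ≈ -$3.53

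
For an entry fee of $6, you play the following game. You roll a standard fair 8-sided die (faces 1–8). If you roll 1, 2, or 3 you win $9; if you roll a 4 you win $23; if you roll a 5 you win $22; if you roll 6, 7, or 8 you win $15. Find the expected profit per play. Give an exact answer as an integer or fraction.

69/8 dollars

E[payout] = (3/8)·9 + (3/8)·15 + (1/8)·22 + (1/8)·23 = 117/8
Expected profit = 117/8 − 6 = 69/8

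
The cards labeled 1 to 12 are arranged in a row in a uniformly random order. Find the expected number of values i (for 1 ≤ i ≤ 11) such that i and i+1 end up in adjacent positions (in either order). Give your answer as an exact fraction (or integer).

For each i ∈ {1,…,11}, let Xᵢ = 1 if i and i+1 are adjacent. P(Xᵢ=1) = 2·(12−1)!/12! = 2/12.
By linearity, E[ΣXᵢ] = (11)·(2/12) = 11/6.

11/6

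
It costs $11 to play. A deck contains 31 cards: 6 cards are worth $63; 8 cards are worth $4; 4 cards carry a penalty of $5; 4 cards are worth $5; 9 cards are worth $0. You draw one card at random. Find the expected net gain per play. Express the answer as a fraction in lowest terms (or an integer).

69/31 dollars

E[payout] = (6/31)·63 + (8/31)·4 + (4/31)·(-5) + (4/31)·5 + (9/31)·0 = 410/31
Expected profit = 410/31 − 11 = 69/31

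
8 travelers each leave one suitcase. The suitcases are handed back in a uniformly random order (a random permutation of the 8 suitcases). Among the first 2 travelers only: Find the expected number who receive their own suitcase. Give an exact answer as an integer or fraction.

Let Xᵢ = 1 if person i gets their own suitcase. For each i, P(Xᵢ=1) = 1/8.
By linearity of expectation, E[X₁+…+X_2] = 2·(1/8) = 1/4.

1/4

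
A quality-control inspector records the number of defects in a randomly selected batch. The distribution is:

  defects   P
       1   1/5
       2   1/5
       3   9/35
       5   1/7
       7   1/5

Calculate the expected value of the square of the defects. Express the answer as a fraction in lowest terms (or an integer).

E[X²] = (1/5)·1 + (1/5)·4 + (9/35)·9 + (1/7)·25 + (1/5)·49
     = 584/35

584/35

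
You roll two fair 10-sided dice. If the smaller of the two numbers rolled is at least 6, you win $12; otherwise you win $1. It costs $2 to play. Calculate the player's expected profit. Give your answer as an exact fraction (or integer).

7/4 dollars

E[payout] = (3/4)·1 + (1/4)·12 = 15/4
Expected profit = 15/4 − 2 = 7/4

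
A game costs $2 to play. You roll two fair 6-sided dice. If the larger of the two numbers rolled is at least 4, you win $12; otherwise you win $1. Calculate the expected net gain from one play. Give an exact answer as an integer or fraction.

E[payout] = (1/4)·1 + (3/4)·12 = 37/4
Expected profit = 37/4 − 2 = 29/4

29/4 dollars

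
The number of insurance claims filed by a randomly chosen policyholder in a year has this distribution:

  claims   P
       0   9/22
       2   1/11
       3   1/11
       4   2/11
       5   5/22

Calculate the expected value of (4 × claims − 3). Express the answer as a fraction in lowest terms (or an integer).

69/11

E[4x-3] = (9/22)·(-3) + (1/11)·5 + (1/11)·9 + (2/11)·13 + (5/22)·17
     = 69/11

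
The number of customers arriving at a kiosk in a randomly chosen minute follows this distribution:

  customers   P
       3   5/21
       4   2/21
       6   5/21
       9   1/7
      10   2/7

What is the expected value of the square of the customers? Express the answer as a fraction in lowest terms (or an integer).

1100/21

E[X²] = (5/21)·9 + (2/21)·16 + (5/21)·36 + (1/7)·81 + (2/7)·100
     = 1100/21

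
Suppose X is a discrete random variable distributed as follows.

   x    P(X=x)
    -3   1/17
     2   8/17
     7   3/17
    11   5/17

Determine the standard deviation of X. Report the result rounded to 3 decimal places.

E[X] = 89/17, E[X²] = 793/17
Var(X) = E[X²] − (E[X])² = 793/17 − 7921/289 = 5560/289
SD(X) = √(5560/289) ≈ 4.386

4.386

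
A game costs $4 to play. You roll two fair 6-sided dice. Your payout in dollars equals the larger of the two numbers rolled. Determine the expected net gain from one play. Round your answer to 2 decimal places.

$0.47

Distribution of the larger of the two numbers rolled: 1 w.p. 1/36, 2 w.p. 1/12, 3 w.p. 5/36, 4 w.p. 7/36, 5 w.p. 1/4, 6 w.p. 11/36
E[payout] = (1/36)·1 + (1/12)·2 + (5/36)·3 + (7/36)·4 + (1/4)·5 + (11/36)·6 = 161/36
Expected profit = 161/36 − 4 = 17/36 ≈ $0.47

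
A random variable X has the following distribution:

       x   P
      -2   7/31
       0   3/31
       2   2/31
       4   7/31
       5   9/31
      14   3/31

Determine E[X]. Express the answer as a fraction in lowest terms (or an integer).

E[X] = (7/31)·(-2) + (3/31)·0 + (2/31)·2 + (7/31)·4 + (9/31)·5 + (3/31)·14
     = 105/31

105/31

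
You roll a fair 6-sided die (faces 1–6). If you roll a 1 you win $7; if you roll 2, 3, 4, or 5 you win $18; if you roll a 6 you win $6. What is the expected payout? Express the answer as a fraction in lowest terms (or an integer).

E[payout] = (1/6)·6 + (1/6)·7 + (2/3)·18 = 85/6

85/6 dollars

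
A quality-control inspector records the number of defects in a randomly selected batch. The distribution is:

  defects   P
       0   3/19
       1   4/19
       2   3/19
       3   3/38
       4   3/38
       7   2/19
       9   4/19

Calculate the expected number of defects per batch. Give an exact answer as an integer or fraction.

141/38

E[X] = (3/19)·0 + (4/19)·1 + (3/19)·2 + (3/38)·3 + (3/38)·4 + (2/19)·7 + (4/19)·9
     = 141/38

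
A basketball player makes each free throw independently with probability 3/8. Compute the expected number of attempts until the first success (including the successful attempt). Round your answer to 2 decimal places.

For a geometric distribution, E[trials] = 1/p = 1/(3/8) = 8/3.
≈ 2.67

2.67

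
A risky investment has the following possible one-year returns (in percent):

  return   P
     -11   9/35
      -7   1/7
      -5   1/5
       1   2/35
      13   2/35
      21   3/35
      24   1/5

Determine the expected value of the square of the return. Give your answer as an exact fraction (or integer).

E[X²] = (9/35)·121 + (1/7)·49 + (1/5)·25 + (2/35)·1 + (2/35)·169 + (3/35)·441 + (1/5)·576
     = 7204/35

7204/35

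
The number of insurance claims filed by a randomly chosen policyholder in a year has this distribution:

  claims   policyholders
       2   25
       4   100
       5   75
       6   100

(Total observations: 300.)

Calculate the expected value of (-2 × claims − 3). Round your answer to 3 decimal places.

-12.500

Total = 300, so P(claims=2) = 25/300, etc.
E[-2x-3] = (1/12)·(-7) + (1/3)·(-11) + (1/4)·(-13) + (1/3)·(-15)
     = -25/2 ≈ -12.500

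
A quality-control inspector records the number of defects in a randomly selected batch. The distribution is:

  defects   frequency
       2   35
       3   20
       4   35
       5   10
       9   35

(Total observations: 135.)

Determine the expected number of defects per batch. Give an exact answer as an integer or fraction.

Total = 135, so P(defects=2) = 35/135, etc.
E[X] = (7/27)·2 + (4/27)·3 + (7/27)·4 + (2/27)·5 + (7/27)·9
     = 127/27

127/27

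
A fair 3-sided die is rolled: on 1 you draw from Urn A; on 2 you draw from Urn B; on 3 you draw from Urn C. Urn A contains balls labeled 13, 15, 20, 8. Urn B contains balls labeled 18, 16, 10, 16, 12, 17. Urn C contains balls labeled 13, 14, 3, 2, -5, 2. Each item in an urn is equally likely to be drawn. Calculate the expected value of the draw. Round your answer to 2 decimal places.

11.22

E[X | Urn A] = (13 + 15 + 20 + 8)/4 = 14
E[X | Urn B] = (18 + 16 + 10 + 16 + 12 + 17)/6 = 89/6
E[X | Urn C] = (13 + 14 + 3 + 2 − 5 + 2)/6 = 29/6
E[X] = (1/3)·14 + (1/3)·89/6 + (1/3)·29/6 = 101/9 ≈ 11.22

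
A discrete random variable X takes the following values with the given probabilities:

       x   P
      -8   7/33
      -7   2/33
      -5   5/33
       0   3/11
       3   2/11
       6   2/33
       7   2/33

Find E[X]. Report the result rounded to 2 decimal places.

E[X] = (7/33)·(-8) + (2/33)·(-7) + (5/33)·(-5) + (3/11)·0 + (2/11)·3 + (2/33)·6 + (2/33)·7
     = -17/11 ≈ -1.55

-1.55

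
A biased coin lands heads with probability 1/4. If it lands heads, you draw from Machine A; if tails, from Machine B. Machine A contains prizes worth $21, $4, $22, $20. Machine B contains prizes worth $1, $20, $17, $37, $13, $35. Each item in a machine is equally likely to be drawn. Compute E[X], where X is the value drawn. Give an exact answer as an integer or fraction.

E[X | Machine A] = (21 + 4 + 22 + 20)/4 = 67/4
E[X | Machine B] = (1 + 20 + 17 + 37 + 13 + 35)/6 = 41/2
E[X] = (1/4)·67/4 + (3/4)·41/2 = 313/16

313/16 dollars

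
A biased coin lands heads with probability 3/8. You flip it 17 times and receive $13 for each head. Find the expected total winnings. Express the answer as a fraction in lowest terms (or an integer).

663/8 dollars

E[#heads] = 17·3/8 = 51/8 (linearity over flips).
E[winnings] = 13·51/8 = 663/8.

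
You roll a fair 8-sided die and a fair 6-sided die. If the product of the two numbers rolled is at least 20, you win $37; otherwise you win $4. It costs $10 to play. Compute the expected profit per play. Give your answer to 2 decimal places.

E[payout] = (2/3)·4 + (1/3)·37 = 15
Expected profit = 15 − 10 = 5 ≈ $5.00

$5.00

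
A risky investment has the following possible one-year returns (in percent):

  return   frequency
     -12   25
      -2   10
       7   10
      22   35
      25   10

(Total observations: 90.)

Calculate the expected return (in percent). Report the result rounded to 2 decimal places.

8.56

Total = 90, so P(return=-12) = 25/90, etc.
E[X] = (5/18)·(-12) + (1/9)·(-2) + (1/9)·7 + (7/18)·22 + (1/9)·25
     = 77/9 ≈ 8.56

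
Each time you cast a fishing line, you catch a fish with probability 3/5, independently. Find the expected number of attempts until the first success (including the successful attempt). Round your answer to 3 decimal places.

1.667

For a geometric distribution, E[trials] = 1/p = 1/(3/5) = 5/3.
≈ 1.667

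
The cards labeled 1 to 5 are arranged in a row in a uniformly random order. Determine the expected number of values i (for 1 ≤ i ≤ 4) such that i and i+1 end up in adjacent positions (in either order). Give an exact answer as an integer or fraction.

For each i ∈ {1,…,4}, let Xᵢ = 1 if i and i+1 are adjacent. P(Xᵢ=1) = 2·(5−1)!/5! = 2/5.
By linearity, E[ΣXᵢ] = (4)·(2/5) = 8/5.

8/5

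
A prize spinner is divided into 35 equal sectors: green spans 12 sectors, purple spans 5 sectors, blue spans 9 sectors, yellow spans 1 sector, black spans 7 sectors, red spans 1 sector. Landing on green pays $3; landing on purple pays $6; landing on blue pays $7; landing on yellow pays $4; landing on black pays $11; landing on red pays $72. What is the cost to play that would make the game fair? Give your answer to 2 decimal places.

$8.06

E[payout] = (12/35)·3 + (5/35)·6 + (9/35)·7 + (1/35)·4 + (7/35)·11 + (1/35)·72 = 282/35
Fair fee = E[payout] = 282/35 ≈ $8.06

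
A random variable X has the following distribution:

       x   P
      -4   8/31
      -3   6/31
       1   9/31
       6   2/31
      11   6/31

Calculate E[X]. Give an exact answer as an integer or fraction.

E[X] = (8/31)·(-4) + (6/31)·(-3) + (9/31)·1 + (2/31)·6 + (6/31)·11
     = 37/31

37/31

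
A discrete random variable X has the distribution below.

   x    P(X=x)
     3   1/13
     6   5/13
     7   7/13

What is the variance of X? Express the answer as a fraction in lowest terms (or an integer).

E[X] = (1/13)·3 + (5/13)·6 + (7/13)·7 = 82/13
E[X²] = (1/13)·9 + (5/13)·36 + (7/13)·49 = 532/13
Var(X) = 532/13 − (82/13)² = 192/169

192/169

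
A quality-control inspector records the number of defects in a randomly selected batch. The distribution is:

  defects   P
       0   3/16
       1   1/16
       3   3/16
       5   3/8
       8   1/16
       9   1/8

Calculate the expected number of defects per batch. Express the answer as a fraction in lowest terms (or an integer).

33/8

E[X] = (3/16)·0 + (1/16)·1 + (3/16)·3 + (3/8)·5 + (1/16)·8 + (1/8)·9
     = 33/8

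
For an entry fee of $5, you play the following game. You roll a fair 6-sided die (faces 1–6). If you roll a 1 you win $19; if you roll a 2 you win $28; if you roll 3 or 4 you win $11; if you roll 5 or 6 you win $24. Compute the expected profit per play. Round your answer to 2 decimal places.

E[payout] = (1/3)·11 + (1/6)·19 + (1/3)·24 + (1/6)·28 = 39/2
Expected profit = 39/2 − 5 = 29/2 ≈ $14.50

$14.50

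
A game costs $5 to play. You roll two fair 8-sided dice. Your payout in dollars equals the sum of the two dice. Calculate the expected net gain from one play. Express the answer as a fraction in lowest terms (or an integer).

$4

Distribution of the sum of the two dice: 2 w.p. 1/64, 3 w.p. 1/32, 4 w.p. 3/64, 5 w.p. 1/16, 6 w.p. 5/64, 7 w.p. 3/32, …
E[payout] = (1/64)·2 + (1/32)·3 + (3/64)·4 + (1/16)·5 + (5/64)·6 + (3/32)·7 + (7/64)·8 + (1/8)·9 + (7/64)·10 + (3/32)·11 + (5/64)·12 + (1/16)·13 + (3/64)·14 + (1/32)·15 + (1/64)·16 = 9
Expected profit = 9 − 5 = 4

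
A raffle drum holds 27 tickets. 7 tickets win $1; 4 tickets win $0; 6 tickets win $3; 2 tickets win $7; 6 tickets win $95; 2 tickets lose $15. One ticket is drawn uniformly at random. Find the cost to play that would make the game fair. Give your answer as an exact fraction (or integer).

193/9 dollars

E[payout] = (7/27)·1 + (4/27)·0 + (6/27)·3 + (2/27)·7 + (6/27)·95 + (2/27)·(-15) = 193/9
Fair fee = E[payout] = 193/9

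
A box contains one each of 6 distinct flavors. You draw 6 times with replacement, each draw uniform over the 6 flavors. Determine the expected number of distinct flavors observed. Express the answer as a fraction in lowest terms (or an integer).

Let Xⱼ=1 if type j appears at least once. P(Xⱼ=1) = 1 − ((6−1)/6)^6 = 31031/46656.
E[#distinct] = 6·31031/46656 = 31031/7776.

31031/7776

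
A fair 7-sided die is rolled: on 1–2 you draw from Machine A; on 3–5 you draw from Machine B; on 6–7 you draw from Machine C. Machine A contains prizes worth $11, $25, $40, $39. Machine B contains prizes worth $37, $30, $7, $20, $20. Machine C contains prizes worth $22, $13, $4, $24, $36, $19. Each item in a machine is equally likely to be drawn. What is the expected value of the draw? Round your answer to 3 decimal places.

$23.605

E[X | Machine A] = (11 + 25 + 40 + 39)/4 = 115/4
E[X | Machine B] = (37 + 30 + 7 + 20 + 20)/5 = 114/5
E[X | Machine C] = (22 + 13 + 4 + 24 + 36 + 19)/6 = 59/3
E[X] = (2/7)·115/4 + (3/7)·114/5 + (2/7)·59/3 = 4957/210 ≈ 23.605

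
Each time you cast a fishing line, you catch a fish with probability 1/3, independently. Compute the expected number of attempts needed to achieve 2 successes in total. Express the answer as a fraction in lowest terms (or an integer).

6

By linearity (sum of 2 independent geometric waits), E[trials] = 2/p = 2/(1/3) = 6.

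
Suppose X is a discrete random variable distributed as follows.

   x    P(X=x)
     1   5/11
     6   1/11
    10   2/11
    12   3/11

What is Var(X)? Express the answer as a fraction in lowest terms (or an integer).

2914/121

E[X] = (5/11)·1 + (1/11)·6 + (2/11)·10 + (3/11)·12 = 67/11
E[X²] = (5/11)·1 + (1/11)·36 + (2/11)·100 + (3/11)·144 = 673/11
Var(X) = 673/11 − (67/11)² = 2914/121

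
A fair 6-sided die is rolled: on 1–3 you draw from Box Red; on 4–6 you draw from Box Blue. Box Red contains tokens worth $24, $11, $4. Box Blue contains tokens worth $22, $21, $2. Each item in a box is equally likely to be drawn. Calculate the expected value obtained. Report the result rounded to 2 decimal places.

E[X | Box Red] = (24 + 11 + 4)/3 = 13
E[X | Box Blue] = (22 + 21 + 2)/3 = 15
E[X] = (1/2)·13 + (1/2)·15 = 14 ≈ 14.00

$14.00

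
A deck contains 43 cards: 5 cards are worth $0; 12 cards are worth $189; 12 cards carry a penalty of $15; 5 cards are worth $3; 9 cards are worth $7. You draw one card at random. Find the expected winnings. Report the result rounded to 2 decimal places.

E[payout] = (5/43)·0 + (12/43)·189 + (12/43)·(-15) + (5/43)·3 + (9/43)·7 = 2166/43
≈ $50.37

$50.37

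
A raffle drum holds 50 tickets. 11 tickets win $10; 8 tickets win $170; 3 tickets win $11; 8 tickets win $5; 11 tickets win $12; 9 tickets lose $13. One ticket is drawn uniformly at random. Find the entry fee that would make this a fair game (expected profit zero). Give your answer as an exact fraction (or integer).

779/25 dollars

E[payout] = (11/50)·10 + (8/50)·170 + (3/50)·11 + (8/50)·5 + (11/50)·12 + (9/50)·(-13) = 779/25
Fair fee = E[payout] = 779/25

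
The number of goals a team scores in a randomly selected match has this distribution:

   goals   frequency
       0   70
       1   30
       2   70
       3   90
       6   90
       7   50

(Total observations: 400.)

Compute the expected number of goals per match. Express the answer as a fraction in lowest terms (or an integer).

Total = 400, so P(goals=0) = 70/400, etc.
E[X] = (7/40)·0 + (3/40)·1 + (7/40)·2 + (9/40)·3 + (9/40)·6 + (1/8)·7
     = 133/40

133/40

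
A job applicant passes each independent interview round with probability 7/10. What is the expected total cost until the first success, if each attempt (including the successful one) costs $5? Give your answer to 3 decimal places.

E[#attempts] = 1/p = 10/7; E[cost] = 5·10/7 = 50/7.
≈ 7.143

$7.143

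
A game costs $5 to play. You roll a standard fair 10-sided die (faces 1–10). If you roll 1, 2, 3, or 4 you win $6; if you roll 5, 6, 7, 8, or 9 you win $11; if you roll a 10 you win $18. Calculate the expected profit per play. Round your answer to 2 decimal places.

$4.70

E[payout] = (2/5)·6 + (1/2)·11 + (1/10)·18 = 97/10
Expected profit = 97/10 − 5 = 47/10 ≈ $4.70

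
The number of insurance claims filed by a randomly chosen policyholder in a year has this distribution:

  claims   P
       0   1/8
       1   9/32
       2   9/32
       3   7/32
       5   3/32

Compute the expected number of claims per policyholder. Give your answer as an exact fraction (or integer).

E[X] = (1/8)·0 + (9/32)·1 + (9/32)·2 + (7/32)·3 + (3/32)·5
     = 63/32

63/32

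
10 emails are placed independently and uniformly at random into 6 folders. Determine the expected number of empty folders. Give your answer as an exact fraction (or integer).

Let Xⱼ=1 if folder j is empty. P(Xⱼ=1) = ((6-1)/6)^10 = 9765625/60466176.
By linearity, E[#empty] = 6·9765625/60466176 = 9765625/10077696.

9765625/10077696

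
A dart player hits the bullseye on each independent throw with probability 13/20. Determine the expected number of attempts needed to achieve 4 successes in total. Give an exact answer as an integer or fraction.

80/13

By linearity (sum of 4 independent geometric waits), E[trials] = 4/p = 4/(13/20) = 80/13.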